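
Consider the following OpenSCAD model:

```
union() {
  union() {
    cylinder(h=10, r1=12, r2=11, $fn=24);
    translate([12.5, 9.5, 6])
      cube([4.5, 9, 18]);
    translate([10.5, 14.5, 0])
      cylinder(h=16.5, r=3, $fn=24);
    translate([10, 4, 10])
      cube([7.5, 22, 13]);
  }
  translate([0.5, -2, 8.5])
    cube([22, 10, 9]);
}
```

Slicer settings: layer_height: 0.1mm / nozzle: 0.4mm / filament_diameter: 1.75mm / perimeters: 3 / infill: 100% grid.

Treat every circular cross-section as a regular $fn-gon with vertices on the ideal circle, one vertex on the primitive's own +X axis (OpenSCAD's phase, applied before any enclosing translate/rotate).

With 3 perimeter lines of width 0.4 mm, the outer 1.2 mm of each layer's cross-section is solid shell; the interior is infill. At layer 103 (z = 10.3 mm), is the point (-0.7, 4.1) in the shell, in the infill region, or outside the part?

outside

At z = 10.3 mm: the cone is absent (z outside [0, 10]); the cube at (12.5, 9.5) is present — its section is the full 4.5×9 rectangle; the r=3 cylinder at (10.5, 14.5) contributes a regular 24-gon of circumradius 3; the cube at (10, 4) (footprint 7.5×22) is included at this height; Taking the union: the regions partially overlap (shared area 57.44 mm²), so overlapping operands fuse into one piece — 1 connected region; the cube at (0.5, -2) is present — its section is the full 22×10 rectangle; Combining (union): the regions partially overlap (shared area 30.00 mm²), so overlapping operands fuse into one piece — 1 connected region. Overall, the cross-section is a single solid region. The nearest boundary edge runs (0.50, -2.00)→(0.50, 8.00); distance from the point to it = 1.20 mm. The point is not inside any of the regions above, so it lies outside the cross-section (1.20 mm from the nearest boundary).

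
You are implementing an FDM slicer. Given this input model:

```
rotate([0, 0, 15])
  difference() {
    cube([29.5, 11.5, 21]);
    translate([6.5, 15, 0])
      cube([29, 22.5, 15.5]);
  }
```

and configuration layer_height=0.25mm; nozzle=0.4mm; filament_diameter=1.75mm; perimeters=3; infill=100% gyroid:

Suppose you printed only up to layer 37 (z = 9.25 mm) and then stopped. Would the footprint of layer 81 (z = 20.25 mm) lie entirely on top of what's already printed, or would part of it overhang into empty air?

Compare the two slices. At z = 9.25: the 29.5×11.5 cube contributes its full rectangle (area 339.25 mm²); the cube at (6.5, 15) is present — its section is the full 29×22.5 rectangle (area 652.50 mm²); After the difference (first − rest): starting from the 29.5×11.5 cube (339.25 mm²), the 29×22.5 cube at (6.5, 15) misses the remaining region (no effect) — area = 339.25 mm²; (rotated 15° about Z; rotation is an isometry so areas/perimeters/island counts are preserved). At z = 20.25: the 29.5×11.5 cube contributes its full rectangle (area 339.25 mm²); the cube at (6.5, 15) is absent (z outside [0, 15.5]); Taking the first minus the rest: none of the subtracted shapes is present at this height, so the 29.5×11.5 cube is unchanged — area = 339.25 mm²; (whole slice rotated 15° about Z — lengths, areas and connectivity unchanged). Checking containment: the cross-section at z = 20.25 is a subset of the cross-section at z = 9.25.

entirely on top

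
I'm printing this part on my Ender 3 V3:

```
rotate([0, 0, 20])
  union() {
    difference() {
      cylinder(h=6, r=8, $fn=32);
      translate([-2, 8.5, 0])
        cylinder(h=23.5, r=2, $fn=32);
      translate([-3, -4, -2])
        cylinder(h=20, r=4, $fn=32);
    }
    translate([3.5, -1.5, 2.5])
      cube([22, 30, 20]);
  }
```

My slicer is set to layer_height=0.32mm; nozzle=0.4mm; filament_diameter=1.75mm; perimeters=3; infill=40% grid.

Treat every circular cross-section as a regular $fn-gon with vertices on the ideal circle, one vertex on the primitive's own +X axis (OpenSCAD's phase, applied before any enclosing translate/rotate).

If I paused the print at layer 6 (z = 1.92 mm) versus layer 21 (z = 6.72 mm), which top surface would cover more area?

Layer 6 (z = 1.92): the r=8 cylinder contributes a regular 32-gon of circumradius 8 (area = (32/2)·8.000²·sin(360°/32) = 199.77 mm²); the r=2 cylinder at (-2, 8.5) gives a regular 32-gon of circumradius 2 (constant along its height) (area = (32/2)·2.000²·sin(360°/32) = 12.49 mm²); the cylinder at (-3, -4): section is a regular 32-gon, circumradius r=4 (area = (32/2)·4.000²·sin(360°/32) = 49.94 mm²); After the difference (first − rest): starting from the r=8 cylinder (199.77 mm²), the r=2 cylinder at (-2, 8.5) partially overlaps it — only the 3.05 mm² overlap (of its 12.49 mm²) is removed, clipping the outline; the r=4 cylinder at (-3, -4) partially overlaps it — only the 45.14 mm² overlap (of its 49.94 mm²) is removed, clipping the outline — area = 151.58 mm²; the cube at (3.5, -1.5) does not reach this height (z outside [2.5, 22.5]); Combining (union): only the result so far is present, so the union is just that shape — area = 151.58 mm²; (rotated 20° about Z; rotation is an isometry so areas/perimeters/island counts are preserved). So its area = 151.58 mm². Layer 21 (z = 6.72): the cylinder is not intersected at this z (z outside [0, 6]); the r=2 cylinder at (-2, 8.5) gives a regular 32-gon of circumradius 2 (constant along its height) (area = (32/2)·2.000²·sin(360°/32) = 12.49 mm²); the r=4 cylinder at (-3, -4) gives a regular 32-gon of circumradius 4 (constant along its height) (area = (32/2)·4.000²·sin(360°/32) = 49.94 mm²); Subtracting the remaining from the first: the first operand is absent here, so nothing remains; the cube at (3.5, -1.5) (footprint 22×30) is included at this height (area 660.00 mm²); Merging all regions: only the 22×30 cube at (3.5, -1.5) is present, so the union is just that shape — area = 660.00 mm²; (rotated 20° about Z; rotation is an isometry so areas/perimeters/island counts are preserved). So its area = 660.00 mm². Layer 21 is larger (660.00 vs 151.58 mm²).

layer 21 (z = 6.72 mm)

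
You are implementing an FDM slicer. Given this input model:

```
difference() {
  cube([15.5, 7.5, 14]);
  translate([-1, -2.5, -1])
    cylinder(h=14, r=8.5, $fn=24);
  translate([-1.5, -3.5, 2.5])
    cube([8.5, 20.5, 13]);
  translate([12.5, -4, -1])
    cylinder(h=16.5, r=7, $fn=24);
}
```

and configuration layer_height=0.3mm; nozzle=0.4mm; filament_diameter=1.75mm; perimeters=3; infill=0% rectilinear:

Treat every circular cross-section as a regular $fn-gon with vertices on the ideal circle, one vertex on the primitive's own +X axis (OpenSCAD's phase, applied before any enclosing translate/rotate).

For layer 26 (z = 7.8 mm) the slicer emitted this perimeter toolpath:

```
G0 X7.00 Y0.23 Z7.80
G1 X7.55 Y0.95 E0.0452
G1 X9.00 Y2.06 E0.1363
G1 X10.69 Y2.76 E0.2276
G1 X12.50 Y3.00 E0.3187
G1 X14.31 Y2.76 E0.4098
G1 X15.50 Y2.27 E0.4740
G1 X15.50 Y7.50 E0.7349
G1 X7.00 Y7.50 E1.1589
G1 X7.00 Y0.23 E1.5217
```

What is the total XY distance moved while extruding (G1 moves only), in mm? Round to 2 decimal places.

30.50 mm

Sum the Euclidean lengths of each G1 segment: total = 30.50 mm.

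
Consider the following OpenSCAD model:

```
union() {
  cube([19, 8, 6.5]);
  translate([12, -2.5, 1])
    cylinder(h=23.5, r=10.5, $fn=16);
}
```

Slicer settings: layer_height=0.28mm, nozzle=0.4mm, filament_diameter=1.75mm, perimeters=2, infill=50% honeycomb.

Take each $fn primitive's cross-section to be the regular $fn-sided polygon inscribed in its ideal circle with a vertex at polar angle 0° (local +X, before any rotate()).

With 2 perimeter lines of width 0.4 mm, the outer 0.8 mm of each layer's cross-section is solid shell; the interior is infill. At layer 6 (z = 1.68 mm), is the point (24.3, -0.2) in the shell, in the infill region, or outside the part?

At z = 1.68 mm: the 19×8 cube contributes its full rectangle; the r=10.5 cylinder at (12, -2.5) contributes a regular 16-gon of circumradius 10.5; Taking the union: the regions partially overlap (shared area 107.79 mm²), so overlapping operands fuse into one piece — 1 connected region. Overall, the cross-section is a single solid region. The nearest boundary edge runs (21.70, 1.52)→(22.50, -2.50); distance from the point to it = 2.21 mm. The point is not inside any of the regions above, so it lies outside the cross-section (2.21 mm from the nearest boundary).

outside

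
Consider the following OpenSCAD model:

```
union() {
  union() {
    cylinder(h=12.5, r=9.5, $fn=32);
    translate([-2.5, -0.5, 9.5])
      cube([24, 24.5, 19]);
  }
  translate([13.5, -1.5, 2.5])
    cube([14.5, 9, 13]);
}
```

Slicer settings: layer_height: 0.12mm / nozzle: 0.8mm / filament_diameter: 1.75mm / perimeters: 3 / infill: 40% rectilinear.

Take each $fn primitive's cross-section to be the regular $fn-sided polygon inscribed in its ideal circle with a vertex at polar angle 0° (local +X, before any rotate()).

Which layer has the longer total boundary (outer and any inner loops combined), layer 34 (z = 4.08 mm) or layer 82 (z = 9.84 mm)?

Layer 34 (z = 4.08): the cylinder: section is a regular 32-gon, circumradius r=9.5 (perimeter = 2·32·9.500·sin(180°/32) = 59.59 mm); the cube at (-2.5, -0.5) does not reach this height (z outside [9.5, 28.5]); Merging all regions: only the r=9.5 cylinder is present, so the union is just that shape — boundary = 59.59 mm; the 14.5×9 cube at (13.5, -1.5) contributes its full rectangle (perimeter 47.00 mm); Combining (union): the 2 present regions are separate (no shared area or edge), so areas and boundary lengths simply add and each stays a separate island — boundary = 106.59 mm. So its perimeter = 106.59 mm. Layer 82 (z = 9.84): the r=9.5 cylinder gives a regular 32-gon of circumradius 9.5 (constant along its height) (perimeter = 2·32·9.500·sin(180°/32) = 59.59 mm); the cube at (-2.5, -0.5) (footprint 24×24.5) is included at this height (perimeter 97.00 mm); Combining (union): the regions partially overlap (shared area 99.81 mm²), so the edge portions inside another operand are dropped and the merged outline is re-measured after clipping — boundary = 117.08 mm; the cube at (13.5, -1.5) is present — its section is the full 14.5×9 rectangle (perimeter 47.00 mm); Merging all regions: the regions partially overlap (shared area 64.00 mm²), so the edge portions inside another operand are dropped and the merged outline is re-measured after clipping — boundary = 132.08 mm. So its perimeter = 132.08 mm. Layer 82 is larger (132.08 vs 106.59 mm).

layer 82 (z = 9.84 mm)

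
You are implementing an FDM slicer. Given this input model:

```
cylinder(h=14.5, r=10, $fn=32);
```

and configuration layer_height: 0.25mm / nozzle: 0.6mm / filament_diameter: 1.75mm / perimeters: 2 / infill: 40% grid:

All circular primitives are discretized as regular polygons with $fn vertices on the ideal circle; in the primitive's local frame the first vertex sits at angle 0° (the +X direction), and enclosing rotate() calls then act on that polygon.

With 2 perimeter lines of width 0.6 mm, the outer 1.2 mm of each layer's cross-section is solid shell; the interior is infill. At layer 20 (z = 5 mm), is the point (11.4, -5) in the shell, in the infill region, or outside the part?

outside

At z = 5 mm: the cylinder: section is a regular 32-gon, circumradius r=10. Overall, the cross-section is a single solid region. The nearest boundary edge runs (8.31, -5.56)→(9.24, -3.83); distance from the point to it = 2.46 mm. The point is not inside any of the regions above, so it lies outside the cross-section (2.46 mm from the nearest boundary).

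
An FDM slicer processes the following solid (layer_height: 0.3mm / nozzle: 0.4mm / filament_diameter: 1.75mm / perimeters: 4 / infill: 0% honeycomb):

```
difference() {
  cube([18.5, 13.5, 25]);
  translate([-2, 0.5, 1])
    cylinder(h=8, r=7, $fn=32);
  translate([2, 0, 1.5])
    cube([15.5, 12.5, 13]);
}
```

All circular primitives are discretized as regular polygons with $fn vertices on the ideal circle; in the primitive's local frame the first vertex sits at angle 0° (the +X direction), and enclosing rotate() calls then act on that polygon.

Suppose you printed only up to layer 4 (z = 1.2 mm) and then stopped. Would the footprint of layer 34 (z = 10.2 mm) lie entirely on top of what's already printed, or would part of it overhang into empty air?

part overhangs

Compare the two slices. At z = 1.2: the cube (footprint 18.5×13.5) is included at this height (area 249.75 mm²); the r=7 cylinder at (-2, 0.5) gives a regular 32-gon of circumradius 7 (constant along its height) (area = (32/2)·7.000²·sin(360°/32) = 152.95 mm²); the cube at (2, 0) is absent (z outside [1.5, 14.5]); After the difference (first − rest): starting from the 18.5×13.5 cube (249.75 mm²), the r=7 cylinder at (-2, 0.5) partially overlaps it — only the 26.96 mm² overlap (of its 152.95 mm²) is removed, clipping the outline — area = 222.79 mm². At z = 10.2: the 18.5×13.5 cube contributes its full rectangle (area 249.75 mm²); the cylinder at (-2, 0.5) does not reach this height (z outside [1, 9]); the cube at (2, 0) is present — its section is the full 15.5×12.5 rectangle (area 193.75 mm²); After the difference (first − rest): starting from the 18.5×13.5 cube (249.75 mm²), the 15.5×12.5 cube at (2, 0) lies inside it touching the edge (removes its full 193.75 mm²) — area = 56.00 mm². Checking containment: at z = 10.2 the cross-section extends beyond the z = 1.2 cross-section by about 13.54 mm².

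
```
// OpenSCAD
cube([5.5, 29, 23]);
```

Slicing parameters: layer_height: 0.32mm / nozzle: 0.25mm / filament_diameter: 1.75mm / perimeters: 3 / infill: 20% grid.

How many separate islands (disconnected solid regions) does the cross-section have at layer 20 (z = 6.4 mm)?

1

At z = 6.4 mm: the 5.5×29 cube contributes its full rectangle. Overall, the cross-section is a single solid region. Island count = 1.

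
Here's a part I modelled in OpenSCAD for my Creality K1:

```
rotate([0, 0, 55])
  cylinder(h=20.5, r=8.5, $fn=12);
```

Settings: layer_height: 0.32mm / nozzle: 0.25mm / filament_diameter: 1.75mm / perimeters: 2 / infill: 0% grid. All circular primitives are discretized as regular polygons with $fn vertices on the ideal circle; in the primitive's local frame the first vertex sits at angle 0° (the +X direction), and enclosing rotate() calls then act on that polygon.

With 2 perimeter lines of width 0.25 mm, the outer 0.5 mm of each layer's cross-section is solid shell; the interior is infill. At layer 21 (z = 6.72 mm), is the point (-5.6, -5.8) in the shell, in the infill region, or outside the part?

At z = 6.72 mm: the cylinder: section is a regular 12-gon, circumradius r=8.5; (rotated 55° about Z; rotation is an isometry so areas/perimeters/island counts are preserved). Overall, the cross-section is a single solid region. Undo the 55° rotation: the query point maps to (-7.963, 1.261) in the un-rotated model frame. The nearest boundary edge runs (-7.36, 4.25)→(-8.50, 0.00); distance from the point to it = 0.19 mm. The point is inside the cross-section, 0.19 mm from the nearest boundary — within the 0.5 mm shell band (2 × 0.25).

shell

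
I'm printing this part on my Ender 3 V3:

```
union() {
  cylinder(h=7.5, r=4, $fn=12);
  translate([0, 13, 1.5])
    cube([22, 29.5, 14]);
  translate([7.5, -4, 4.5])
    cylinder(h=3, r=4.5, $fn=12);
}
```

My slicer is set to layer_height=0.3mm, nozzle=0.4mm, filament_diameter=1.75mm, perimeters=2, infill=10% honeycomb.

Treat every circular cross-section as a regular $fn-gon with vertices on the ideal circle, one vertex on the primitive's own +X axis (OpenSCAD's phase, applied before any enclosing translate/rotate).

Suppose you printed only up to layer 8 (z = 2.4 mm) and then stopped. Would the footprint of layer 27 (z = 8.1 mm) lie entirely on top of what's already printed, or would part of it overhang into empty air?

Compare the two slices. At z = 2.4: the cylinder: section is a regular 12-gon, circumradius r=4 (area = (12/2)·4.000²·sin(360°/12) = 48.00 mm²); the cube at (0, 13) is present — its section is the full 22×29.5 rectangle (area 649.00 mm²); the cylinder at (7.5, -4) is not intersected at this z (z outside [4.5, 7.5]); Taking the union: the 2 present regions are separate (no shared area or edge), so areas and boundary lengths simply add and each stays a separate island — area = 697.00 mm². At z = 8.1: the cylinder does not reach this height (z outside [0, 7.5]); the cube at (0, 13) (footprint 22×29.5) is included at this height (area 649.00 mm²); the cylinder at (7.5, -4) is absent (z outside [4.5, 7.5]); Merging all regions: only the 22×29.5 cube at (0, 13) is present, so the union is just that shape — area = 649.00 mm². Checking containment: the cross-section at z = 8.1 is a subset of the cross-section at z = 2.4.

entirely on top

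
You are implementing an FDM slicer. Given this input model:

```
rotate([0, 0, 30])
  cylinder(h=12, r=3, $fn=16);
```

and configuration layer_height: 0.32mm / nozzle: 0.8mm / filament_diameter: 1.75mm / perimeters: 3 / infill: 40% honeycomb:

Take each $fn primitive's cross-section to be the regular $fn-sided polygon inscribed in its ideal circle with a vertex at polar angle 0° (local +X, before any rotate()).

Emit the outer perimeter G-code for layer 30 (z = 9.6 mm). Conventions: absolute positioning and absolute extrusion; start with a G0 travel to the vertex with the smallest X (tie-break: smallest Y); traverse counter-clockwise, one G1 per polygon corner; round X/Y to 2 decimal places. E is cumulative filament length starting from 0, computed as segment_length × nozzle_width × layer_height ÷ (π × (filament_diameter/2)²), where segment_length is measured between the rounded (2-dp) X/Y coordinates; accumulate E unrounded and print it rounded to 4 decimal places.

G0 X-2.97 Y-0.39 Z9.60
G1 X-2.60 Y-1.50 E0.1245
G1 X-1.83 Y-2.38 E0.2490
G1 X-0.78 Y-2.90 E0.3737
G1 X0.39 Y-2.97 E0.4984
G1 X1.50 Y-2.60 E0.6230
G1 X2.38 Y-1.83 E0.7474
G1 X2.90 Y-0.78 E0.8721
G1 X2.97 Y0.39 E0.9969
G1 X2.60 Y1.50 E1.1214
G1 X1.83 Y2.38 E1.2459
G1 X0.78 Y2.90 E1.3706
G1 X-0.39 Y2.97 E1.4953
G1 X-1.50 Y2.60 E1.6199
G1 X-2.38 Y1.83 E1.7443
G1 X-2.90 Y0.78 E1.8690
G1 X-2.97 Y-0.39 E1.9938

At z = 9.6 mm: the r=3 cylinder contributes a regular 16-gon of circumradius 3; (whole slice rotated 30° about Z — lengths, areas and connectivity unchanged). The outline is a single polygon with 16 vertices. Extrusion per mm of travel: 0.8 × 0.32 / (π × 0.875²) = 0.106432. Accumulating E over each segment gives final E = 1.9938.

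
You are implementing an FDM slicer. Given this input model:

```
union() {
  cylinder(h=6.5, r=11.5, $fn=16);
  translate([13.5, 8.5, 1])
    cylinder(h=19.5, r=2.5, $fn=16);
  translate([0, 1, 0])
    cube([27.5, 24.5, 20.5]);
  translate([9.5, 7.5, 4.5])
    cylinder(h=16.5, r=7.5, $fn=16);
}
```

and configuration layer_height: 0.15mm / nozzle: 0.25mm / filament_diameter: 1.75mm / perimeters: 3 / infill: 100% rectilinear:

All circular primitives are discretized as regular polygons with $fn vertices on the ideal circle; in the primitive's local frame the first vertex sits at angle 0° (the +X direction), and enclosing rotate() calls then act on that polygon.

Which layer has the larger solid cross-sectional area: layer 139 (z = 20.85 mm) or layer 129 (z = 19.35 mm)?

Layer 139 (z = 20.85): the cylinder is not intersected at this z (z outside [0, 6.5]); the cylinder at (13.5, 8.5) does not reach this height (z outside [1, 20.5]); the cube at (0, 1) does not reach this height (z outside [0, 20.5]); the cylinder at (9.5, 7.5): section is a regular 16-gon, circumradius r=7.5 (area = (16/2)·7.500²·sin(360°/16) = 172.21 mm²); Taking the union: only the r=7.5 cylinder at (9.5, 7.5) is present, so the union is just that shape — area = 172.21 mm². So its area = 172.21 mm². Layer 129 (z = 19.35): the cylinder is absent (z outside [0, 6.5]); the cylinder at (13.5, 8.5): section is a regular 16-gon, circumradius r=2.5 (area = (16/2)·2.500²·sin(360°/16) = 19.13 mm²); the 27.5×24.5 cube at (0, 1) contributes its full rectangle (area 673.75 mm²); the cylinder at (9.5, 7.5): section is a regular 16-gon, circumradius r=7.5 (area = (16/2)·7.500²·sin(360°/16) = 172.21 mm²); Combining (union): the regions partially overlap — summed areas 865.09 mm² minus the doubly-counted overlap 186.96 mm² gives 678.13 mm² — area = 678.13 mm². So its area = 678.13 mm². Layer 129 is larger (678.13 vs 172.21 mm²).

layer 129 (z = 19.35 mm)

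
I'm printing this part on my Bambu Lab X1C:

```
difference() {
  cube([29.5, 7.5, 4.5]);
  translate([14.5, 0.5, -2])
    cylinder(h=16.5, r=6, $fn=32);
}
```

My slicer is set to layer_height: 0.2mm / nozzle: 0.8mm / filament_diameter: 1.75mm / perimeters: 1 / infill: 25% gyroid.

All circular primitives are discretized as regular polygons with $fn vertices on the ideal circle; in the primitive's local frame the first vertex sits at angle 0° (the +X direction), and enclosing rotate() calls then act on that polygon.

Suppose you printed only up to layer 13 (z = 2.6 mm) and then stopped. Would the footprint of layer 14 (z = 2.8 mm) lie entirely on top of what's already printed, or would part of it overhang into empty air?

entirely on top

Compare the two slices. At z = 2.6: the 29.5×7.5 cube contributes its full rectangle (area 221.25 mm²); the r=6 cylinder at (14.5, 0.5) contributes a regular 32-gon of circumradius 6 (area = (32/2)·6.000²·sin(360°/32) = 112.37 mm²); Subtracting the remaining from the first: starting from the 29.5×7.5 cube (221.25 mm²), the r=6 cylinder at (14.5, 0.5) partially overlaps it — only the 62.16 mm² overlap (of its 112.37 mm²) is removed, clipping the outline — area = 159.09 mm². At z = 2.8: the cube is present — its section is the full 29.5×7.5 rectangle (area 221.25 mm²); the r=6 cylinder at (14.5, 0.5) gives a regular 32-gon of circumradius 6 (constant along its height) (area = (32/2)·6.000²·sin(360°/32) = 112.37 mm²); Subtracting the remaining from the first: starting from the 29.5×7.5 cube (221.25 mm²), the r=6 cylinder at (14.5, 0.5) partially overlaps it — only the 62.16 mm² overlap (of its 112.37 mm²) is removed, clipping the outline — area = 159.09 mm². Checking containment: the cross-section at z = 2.8 is a subset of the cross-section at z = 2.6.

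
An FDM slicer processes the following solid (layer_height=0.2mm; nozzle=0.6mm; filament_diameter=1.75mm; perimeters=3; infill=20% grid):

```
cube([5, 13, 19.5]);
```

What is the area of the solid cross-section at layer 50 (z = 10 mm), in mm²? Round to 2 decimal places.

65.00 mm²

At z = 10 mm: the 5×13 cube contributes its full rectangle (area 65.00 mm²). Overall, the cross-section is a single solid region. Net area = 65.00 mm².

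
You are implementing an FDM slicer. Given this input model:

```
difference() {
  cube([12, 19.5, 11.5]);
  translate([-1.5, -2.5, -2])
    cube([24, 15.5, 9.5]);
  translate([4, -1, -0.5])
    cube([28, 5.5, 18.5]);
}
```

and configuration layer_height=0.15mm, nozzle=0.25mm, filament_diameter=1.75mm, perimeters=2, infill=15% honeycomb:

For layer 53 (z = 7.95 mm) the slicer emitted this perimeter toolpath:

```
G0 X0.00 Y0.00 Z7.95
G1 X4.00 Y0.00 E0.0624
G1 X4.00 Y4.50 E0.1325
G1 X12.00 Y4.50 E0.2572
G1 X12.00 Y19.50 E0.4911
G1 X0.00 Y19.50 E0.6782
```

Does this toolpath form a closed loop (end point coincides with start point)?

no

Start point (G0): (0.00, 0.00). End point (last G1): the path does not return to the start — open.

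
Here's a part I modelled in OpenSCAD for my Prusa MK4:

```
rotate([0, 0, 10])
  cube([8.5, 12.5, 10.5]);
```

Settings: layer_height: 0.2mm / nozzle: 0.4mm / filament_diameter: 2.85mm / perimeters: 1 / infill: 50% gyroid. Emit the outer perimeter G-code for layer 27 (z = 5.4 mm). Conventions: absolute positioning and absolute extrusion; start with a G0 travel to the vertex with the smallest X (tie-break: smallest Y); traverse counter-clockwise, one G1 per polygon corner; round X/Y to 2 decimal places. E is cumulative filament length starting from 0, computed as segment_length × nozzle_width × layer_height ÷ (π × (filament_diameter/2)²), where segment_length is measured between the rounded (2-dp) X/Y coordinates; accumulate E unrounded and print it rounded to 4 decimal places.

At z = 5.4 mm: the cube (footprint 8.5×12.5) is included at this height; (rotated 10° about Z; rotation is an isometry so areas/perimeters/island counts are preserved). The outline is a single polygon with 4 vertices. Extrusion per mm of travel: 0.4 × 0.2 / (π × 1.425²) = 0.012540. Accumulating E over each segment gives final E = 0.5267.

G0 X-2.17 Y12.31 Z5.40
G1 X0.00 Y0.00 E0.1568
G1 X8.37 Y1.48 E0.2633
G1 X6.20 Y13.79 E0.4201
G1 X-2.17 Y12.31 E0.5267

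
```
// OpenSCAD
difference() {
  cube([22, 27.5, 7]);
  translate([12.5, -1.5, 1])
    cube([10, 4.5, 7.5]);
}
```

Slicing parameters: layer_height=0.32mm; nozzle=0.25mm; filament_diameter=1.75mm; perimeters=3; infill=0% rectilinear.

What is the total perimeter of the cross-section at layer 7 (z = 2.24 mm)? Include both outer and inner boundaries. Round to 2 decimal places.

99.00 mm

At z = 2.24 mm: the cube is present — its section is the full 22×27.5 rectangle (perimeter 99.00 mm); the cube at (12.5, -1.5) is present — its section is the full 10×4.5 rectangle (perimeter 29.00 mm); After the difference (first − rest): starting from the 22×27.5 cube, the 10×4.5 cube at (12.5, -1.5) partially overlaps it — only the 28.50 mm² overlap (of its 45.00 mm²) is removed, clipping the outline — boundary = 99.00 mm. Overall, the cross-section is a single solid region. Total boundary length (outer) = 99.00 mm.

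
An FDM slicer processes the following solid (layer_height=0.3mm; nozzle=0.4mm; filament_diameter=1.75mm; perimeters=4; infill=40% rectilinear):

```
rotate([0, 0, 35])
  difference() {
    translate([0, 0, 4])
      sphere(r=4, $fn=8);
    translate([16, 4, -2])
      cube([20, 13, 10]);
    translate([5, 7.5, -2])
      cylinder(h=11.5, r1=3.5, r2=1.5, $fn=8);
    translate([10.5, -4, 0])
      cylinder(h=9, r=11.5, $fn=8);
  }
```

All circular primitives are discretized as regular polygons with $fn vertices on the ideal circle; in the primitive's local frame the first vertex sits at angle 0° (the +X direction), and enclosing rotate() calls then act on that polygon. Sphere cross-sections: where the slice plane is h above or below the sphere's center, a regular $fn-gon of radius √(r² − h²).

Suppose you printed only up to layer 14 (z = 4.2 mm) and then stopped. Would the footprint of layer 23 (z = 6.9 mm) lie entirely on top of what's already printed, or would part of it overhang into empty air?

Compare the two slices. At z = 4.2: the r=4 sphere contributes a regular 8-gon of circumradius √(4²−0.2²) = 3.995 (area = (8/2)·3.995²·sin(360°/8) = 45.14 mm²); the 20×13 cube at (16, 4) contributes its full rectangle (area 260.00 mm²); the cone at (5, 7.5) (r1=3.5→r2=1.5) has section circumradius 2.422 here — a regular 8-gon (area = (8/2)·2.422²·sin(360°/8) = 16.59 mm²); the r=11.5 cylinder at (10.5, -4) gives a regular 8-gon of circumradius 11.5 (constant along its height) (area = (8/2)·11.500²·sin(360°/8) = 374.06 mm²); Subtracting the remaining from the first: starting from the r=4 sphere (45.14 mm²), the 20×13 cube at (16, 4) misses the remaining region (no effect); the cone at (5, 7.5) misses the remaining region (no effect); the r=11.5 cylinder at (10.5, -4) partially overlaps it — only the 18.09 mm² overlap (of its 374.06 mm²) is removed, clipping the outline — area = 27.05 mm²; (whole slice rotated 35° about Z — lengths, areas and connectivity unchanged). At z = 6.9: the r=4 sphere slices to a regular 8-gon of circumradius 2.755 (√(r²−h²) with h=2.9 from center) (area = (8/2)·2.755²·sin(360°/8) = 21.47 mm²); the cube at (16, 4) (footprint 20×13) is included at this height (area 260.00 mm²); the cone at (5, 7.5) (r1=3.5→r2=1.5) has section circumradius 1.952 here — a regular 8-gon (area = (8/2)·1.952²·sin(360°/8) = 10.78 mm²); the cylinder at (10.5, -4): section is a regular 8-gon, circumradius r=11.5 (area = (8/2)·11.500²·sin(360°/8) = 374.06 mm²); Subtracting the remaining from the first: starting from the r=4 sphere (21.47 mm²), the 20×13 cube at (16, 4) misses the remaining region (no effect); the cone at (5, 7.5) misses the remaining region (no effect); the r=11.5 cylinder at (10.5, -4) partially overlaps it — only the 7.64 mm² overlap (of its 374.06 mm²) is removed, clipping the outline — area = 13.82 mm²; (whole slice rotated 35° about Z — lengths, areas and connectivity unchanged). Checking containment: the cross-section at z = 6.9 is a subset of the cross-section at z = 4.2.

entirely on top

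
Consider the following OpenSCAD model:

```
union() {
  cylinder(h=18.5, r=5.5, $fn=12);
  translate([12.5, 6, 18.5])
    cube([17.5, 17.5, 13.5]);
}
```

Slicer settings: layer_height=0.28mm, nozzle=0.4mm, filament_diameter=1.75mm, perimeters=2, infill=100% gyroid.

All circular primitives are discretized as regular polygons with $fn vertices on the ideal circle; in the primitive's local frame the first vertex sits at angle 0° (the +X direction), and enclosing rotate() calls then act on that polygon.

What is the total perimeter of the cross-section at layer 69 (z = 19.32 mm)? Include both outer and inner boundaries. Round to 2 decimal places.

70.00 mm

At z = 19.32 mm: the cylinder is not intersected at this z (z outside [0, 18.5]); the 17.5×17.5 cube at (12.5, 6) contributes its full rectangle (perimeter 70.00 mm); Combining (union): only the 17.5×17.5 cube at (12.5, 6) is present, so the union is just that shape — boundary = 70.00 mm. Overall, the cross-section is a single solid region. Total boundary length (outer) = 70.00 mm.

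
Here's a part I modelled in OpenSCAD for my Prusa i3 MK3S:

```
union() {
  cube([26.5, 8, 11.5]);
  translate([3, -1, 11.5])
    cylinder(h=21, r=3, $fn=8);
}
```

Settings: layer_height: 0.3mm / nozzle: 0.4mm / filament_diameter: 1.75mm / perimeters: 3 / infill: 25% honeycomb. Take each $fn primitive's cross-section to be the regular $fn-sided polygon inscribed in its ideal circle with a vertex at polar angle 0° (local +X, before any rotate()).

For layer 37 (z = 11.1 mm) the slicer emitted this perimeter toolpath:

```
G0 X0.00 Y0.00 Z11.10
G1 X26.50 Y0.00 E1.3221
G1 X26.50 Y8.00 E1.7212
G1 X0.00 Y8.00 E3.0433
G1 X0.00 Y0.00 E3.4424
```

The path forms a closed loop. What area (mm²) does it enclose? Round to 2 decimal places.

Apply the shoelace formula to the sequence of (X, Y) vertices; enclosed area = 212.00 mm².

212.00 mm²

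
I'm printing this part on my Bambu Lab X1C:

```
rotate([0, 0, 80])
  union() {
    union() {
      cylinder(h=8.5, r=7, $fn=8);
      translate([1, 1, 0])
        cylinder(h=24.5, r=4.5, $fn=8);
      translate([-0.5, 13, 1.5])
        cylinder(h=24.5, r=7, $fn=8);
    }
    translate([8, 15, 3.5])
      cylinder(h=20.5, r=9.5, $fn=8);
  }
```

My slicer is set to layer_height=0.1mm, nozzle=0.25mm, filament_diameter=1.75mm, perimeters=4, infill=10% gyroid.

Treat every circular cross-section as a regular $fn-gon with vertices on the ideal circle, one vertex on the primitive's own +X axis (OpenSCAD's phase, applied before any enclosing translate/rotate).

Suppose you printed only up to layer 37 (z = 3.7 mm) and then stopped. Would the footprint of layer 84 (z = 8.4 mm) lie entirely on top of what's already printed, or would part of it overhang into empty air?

entirely on top

Compare the two slices. At z = 3.7: the cylinder: section is a regular 8-gon, circumradius r=7 (area = (8/2)·7.000²·sin(360°/8) = 138.59 mm²); the r=4.5 cylinder at (1, 1) gives a regular 8-gon of circumradius 4.5 (constant along its height) (area = (8/2)·4.500²·sin(360°/8) = 57.28 mm²); the cylinder at (-0.5, 13): section is a regular 8-gon, circumradius r=7 (area = (8/2)·7.000²·sin(360°/8) = 138.59 mm²); Combining (union): the regions partially overlap — summed areas 334.46 mm² minus the doubly-counted overlap 58.43 mm² gives 276.03 mm² — area = 276.03 mm²; the cylinder at (8, 15): section is a regular 8-gon, circumradius r=9.5 (area = (8/2)·9.500²·sin(360°/8) = 255.27 mm²); Taking the union: the regions partially overlap — summed areas 531.30 mm² minus the doubly-counted overlap 61.84 mm² gives 469.45 mm² — area = 469.45 mm²; (rotated 80° about Z; rotation is an isometry so areas/perimeters/island counts are preserved). At z = 8.4: the r=7 cylinder contributes a regular 8-gon of circumradius 7 (area = (8/2)·7.000²·sin(360°/8) = 138.59 mm²); the cylinder at (1, 1): section is a regular 8-gon, circumradius r=4.5 (area = (8/2)·4.500²·sin(360°/8) = 57.28 mm²); the r=7 cylinder at (-0.5, 13) gives a regular 8-gon of circumradius 7 (constant along its height) (area = (8/2)·7.000²·sin(360°/8) = 138.59 mm²); Combining (union): the regions partially overlap — summed areas 334.46 mm² minus the doubly-counted overlap 58.43 mm² gives 276.03 mm² — area = 276.03 mm²; the cylinder at (8, 15): section is a regular 8-gon, circumradius r=9.5 (area = (8/2)·9.500²·sin(360°/8) = 255.27 mm²); Merging all regions: the regions partially overlap — summed areas 531.30 mm² minus the doubly-counted overlap 61.84 mm² gives 469.45 mm² — area = 469.45 mm²; (whole slice rotated 80° about Z — lengths, areas and connectivity unchanged). Checking containment: the cross-section at z = 8.4 is a subset of the cross-section at z = 3.7.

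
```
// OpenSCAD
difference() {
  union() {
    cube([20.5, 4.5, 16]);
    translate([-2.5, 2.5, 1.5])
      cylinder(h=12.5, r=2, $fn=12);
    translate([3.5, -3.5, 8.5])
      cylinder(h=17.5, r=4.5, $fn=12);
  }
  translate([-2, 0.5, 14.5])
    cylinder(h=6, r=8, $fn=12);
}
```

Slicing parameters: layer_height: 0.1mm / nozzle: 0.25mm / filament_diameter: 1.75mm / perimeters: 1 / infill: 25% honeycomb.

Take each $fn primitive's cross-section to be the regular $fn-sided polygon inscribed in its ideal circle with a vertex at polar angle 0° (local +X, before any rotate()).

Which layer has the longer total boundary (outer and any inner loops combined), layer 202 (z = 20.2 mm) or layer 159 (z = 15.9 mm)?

Layer 202 (z = 20.2): the cube is absent (z outside [0, 16]); the cylinder at (-2.5, 2.5) is absent (z outside [1.5, 14]); the r=4.5 cylinder at (3.5, -3.5) contributes a regular 12-gon of circumradius 4.5 (perimeter = 2·12·4.500·sin(180°/12) = 27.95 mm); Combining (union): only the r=4.5 cylinder at (3.5, -3.5) is present, so the union is just that shape — boundary = 27.95 mm; the cylinder at (-2, 0.5): section is a regular 12-gon, circumradius r=8 (perimeter = 2·12·8.000·sin(180°/12) = 49.69 mm); After the difference (first − rest): starting from the result so far, the r=8 cylinder at (-2, 0.5) partially overlaps it — only the 35.51 mm² overlap (of its 192.00 mm²) is removed, clipping the outline — boundary = 23.98 mm. So its perimeter = 23.98 mm. Layer 159 (z = 15.9): the 20.5×4.5 cube contributes its full rectangle (perimeter 50.00 mm); the cylinder at (-2.5, 2.5) does not reach this height (z outside [1.5, 14]); the cylinder at (3.5, -3.5): section is a regular 12-gon, circumradius r=4.5 (perimeter = 2·12·4.500·sin(180°/12) = 27.95 mm); Merging all regions: the regions partially overlap (shared area 3.30 mm²), so the edge portions inside another operand are dropped and the merged outline is re-measured after clipping — boundary = 66.88 mm; the cylinder at (-2, 0.5): section is a regular 12-gon, circumradius r=8 (perimeter = 2·12·8.000·sin(180°/12) = 49.69 mm); Taking the first minus the rest: starting from the result so far, the r=8 cylinder at (-2, 0.5) partially overlaps it — only the 57.07 mm² overlap (of its 192.00 mm²) is removed, clipping the outline — boundary = 62.52 mm. So its perimeter = 62.52 mm. Layer 159 is larger (62.52 vs 23.98 mm).

layer 159 (z = 15.9 mm)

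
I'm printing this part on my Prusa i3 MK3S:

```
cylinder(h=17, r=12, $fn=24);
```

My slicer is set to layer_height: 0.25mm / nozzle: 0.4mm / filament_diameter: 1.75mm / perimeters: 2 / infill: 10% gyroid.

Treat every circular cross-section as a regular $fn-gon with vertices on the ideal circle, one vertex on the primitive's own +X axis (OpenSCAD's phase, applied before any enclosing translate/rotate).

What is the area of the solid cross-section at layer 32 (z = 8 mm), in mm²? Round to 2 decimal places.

447.24 mm²

At z = 8 mm: the r=12 cylinder contributes a regular 24-gon of circumradius 12 (area = (24/2)·12.000²·sin(360°/24) = 447.24 mm²). Overall, the cross-section is a single solid region. Net area = 447.24 mm².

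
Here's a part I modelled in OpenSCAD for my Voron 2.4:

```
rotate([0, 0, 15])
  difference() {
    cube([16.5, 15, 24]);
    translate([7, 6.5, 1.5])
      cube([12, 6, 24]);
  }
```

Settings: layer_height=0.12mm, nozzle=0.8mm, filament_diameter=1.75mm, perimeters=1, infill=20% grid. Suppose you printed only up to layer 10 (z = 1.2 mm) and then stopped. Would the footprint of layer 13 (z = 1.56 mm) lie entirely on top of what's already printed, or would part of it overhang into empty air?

Compare the two slices. At z = 1.2: the cube is present — its section is the full 16.5×15 rectangle (area 247.50 mm²); the cube at (7, 6.5) does not reach this height (z outside [1.5, 25.5]); Subtracting the remaining from the first: none of the subtracted shapes is present at this height, so the 16.5×15 cube is unchanged — area = 247.50 mm²; (whole slice rotated 15° about Z — lengths, areas and connectivity unchanged). At z = 1.56: the 16.5×15 cube contributes its full rectangle (area 247.50 mm²); the cube at (7, 6.5) (footprint 12×6) is included at this height (area 72.00 mm²); After the difference (first − rest): starting from the 16.5×15 cube (247.50 mm²), the 12×6 cube at (7, 6.5) partially overlaps it — only the 57.00 mm² overlap (of its 72.00 mm²) is removed, clipping the outline — area = 190.50 mm²; (rotated 15° about Z; rotation is an isometry so areas/perimeters/island counts are preserved). Checking containment: the cross-section at z = 1.56 is a subset of the cross-section at z = 1.2.

entirely on top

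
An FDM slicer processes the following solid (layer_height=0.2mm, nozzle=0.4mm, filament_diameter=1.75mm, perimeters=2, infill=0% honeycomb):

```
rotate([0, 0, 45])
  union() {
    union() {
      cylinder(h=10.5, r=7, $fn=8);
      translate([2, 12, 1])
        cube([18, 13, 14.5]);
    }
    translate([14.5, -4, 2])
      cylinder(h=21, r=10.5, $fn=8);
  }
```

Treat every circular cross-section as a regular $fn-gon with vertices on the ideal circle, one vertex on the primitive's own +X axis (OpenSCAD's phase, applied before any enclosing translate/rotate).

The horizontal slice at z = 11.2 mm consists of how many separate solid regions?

2

At z = 11.2 mm: the cylinder is absent (z outside [0, 10.5]); the cube at (2, 12) (footprint 18×13) is included at this height; Merging all regions: only the 18×13 cube at (2, 12) is present, so the union is just that shape — 1 connected region; the cylinder at (14.5, -4): section is a regular 8-gon, circumradius r=10.5; Merging all regions: the 2 present regions are separate (no shared area or edge), so areas and boundary lengths simply add and each stays a separate island — 2 connected regions; (whole slice rotated 45° about Z — lengths, areas and connectivity unchanged). The result has 2 disconnected regions.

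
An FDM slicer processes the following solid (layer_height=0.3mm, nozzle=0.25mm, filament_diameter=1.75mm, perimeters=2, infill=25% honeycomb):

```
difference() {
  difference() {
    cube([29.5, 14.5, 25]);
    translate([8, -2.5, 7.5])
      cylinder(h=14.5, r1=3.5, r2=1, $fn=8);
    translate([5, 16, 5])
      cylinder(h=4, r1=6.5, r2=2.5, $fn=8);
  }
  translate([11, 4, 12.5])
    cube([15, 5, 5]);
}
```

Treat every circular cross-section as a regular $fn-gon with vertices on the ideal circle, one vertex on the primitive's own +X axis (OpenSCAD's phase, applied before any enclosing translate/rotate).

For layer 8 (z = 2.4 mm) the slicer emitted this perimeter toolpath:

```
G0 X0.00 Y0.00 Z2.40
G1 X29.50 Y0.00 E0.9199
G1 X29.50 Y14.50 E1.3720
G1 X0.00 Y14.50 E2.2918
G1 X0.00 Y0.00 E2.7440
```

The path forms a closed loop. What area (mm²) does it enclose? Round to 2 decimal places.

427.75 mm²

Apply the shoelace formula to the sequence of (X, Y) vertices; enclosed area = 427.75 mm².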